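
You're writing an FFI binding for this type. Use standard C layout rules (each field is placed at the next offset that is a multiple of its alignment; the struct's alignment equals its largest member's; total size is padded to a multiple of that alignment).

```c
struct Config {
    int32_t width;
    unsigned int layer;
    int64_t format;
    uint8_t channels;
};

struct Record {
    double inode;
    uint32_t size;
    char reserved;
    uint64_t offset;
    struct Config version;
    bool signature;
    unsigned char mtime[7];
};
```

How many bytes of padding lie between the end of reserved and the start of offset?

Config: 0..4  width  (4B, 4-aligned); 4..8  layer  (4B, 4-aligned); 8..16  format  (8B, 8-aligned); 16..17  channels  (1B, 1-aligned); 17..24  -- tail padding (7B); sizeof = 24, alignof = 8
0..8  inode  (8B, 8-aligned)
8..12  size  (4B, 4-aligned)
12..13  reserved  (1B, 1-aligned)
13..16  -- padding (3B)
16..24  offset  (8B, 8-aligned)

3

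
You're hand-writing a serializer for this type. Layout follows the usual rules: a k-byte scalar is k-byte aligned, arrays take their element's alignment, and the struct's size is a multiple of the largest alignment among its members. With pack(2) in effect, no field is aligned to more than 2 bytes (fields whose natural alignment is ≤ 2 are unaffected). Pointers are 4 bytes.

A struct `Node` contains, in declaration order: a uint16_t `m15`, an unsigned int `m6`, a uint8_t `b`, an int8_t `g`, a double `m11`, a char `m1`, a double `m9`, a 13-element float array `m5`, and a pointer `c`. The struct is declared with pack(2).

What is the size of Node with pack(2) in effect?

82

m15 at 0 (size 2, align 2) → ends 2
m6 at 2 (size 4, align 2) → ends 6
b at 6 (size 1, align 1) → ends 7
g at 7 (size 1, align 1) → ends 8
m11 at 8 (size 8, align 2) → ends 16
m1 at 16 (size 1, align 1) → ends 17
pad 1 to align 2 for m9
m9 at 18 (size 8, align 2) → ends 26
m5 at 26 (size 52, align 2) → ends 78
c at 78 (size 4, align 2) → ends 82
total 82 bytes, alignment 2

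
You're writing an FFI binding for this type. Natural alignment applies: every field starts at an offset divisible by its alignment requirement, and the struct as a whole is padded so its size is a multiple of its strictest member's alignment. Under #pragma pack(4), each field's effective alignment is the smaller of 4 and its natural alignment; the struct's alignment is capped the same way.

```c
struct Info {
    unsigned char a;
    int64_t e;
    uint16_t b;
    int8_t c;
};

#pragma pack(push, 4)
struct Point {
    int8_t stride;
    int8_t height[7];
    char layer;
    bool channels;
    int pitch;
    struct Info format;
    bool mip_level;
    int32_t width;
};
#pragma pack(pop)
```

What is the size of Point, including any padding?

Info: 0..1  a  (1B, 1-aligned); 1..8  -- padding (7B); 8..16  e  (8B, 8-aligned); 16..18  b  (2B, 2-aligned); 18..19  c  (1B, 1-aligned); 19..24  -- tail padding (5B); sizeof = 24, alignof = 8
0..1  stride  (1B, 1-aligned)
1..8  height  (7B, 1-aligned)
8..9  layer  (1B, 1-aligned)
9..10  channels  (1B, 1-aligned)
10..12  -- padding (2B)
12..16  pitch  (4B, 4-aligned)
16..40  format  (24B, 4-aligned)
40..41  mip_level  (1B, 1-aligned)
41..44  -- padding (3B)
44..48  width  (4B, 4-aligned)
sizeof = 48, alignof = 4

48 bytes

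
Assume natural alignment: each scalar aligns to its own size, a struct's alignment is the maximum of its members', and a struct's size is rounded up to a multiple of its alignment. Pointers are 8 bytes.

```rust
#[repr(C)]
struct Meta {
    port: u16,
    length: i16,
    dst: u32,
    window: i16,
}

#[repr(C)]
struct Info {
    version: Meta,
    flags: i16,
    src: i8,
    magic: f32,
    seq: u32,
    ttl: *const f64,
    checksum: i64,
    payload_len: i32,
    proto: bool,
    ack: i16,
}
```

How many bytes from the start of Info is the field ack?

Meta: @0: port [2B, align 2] → 2; @2: length [2B, align 2] → 4; @4: dst [4B, align 4] → 8; @8: window [2B, align 2] → 10; +2 tail pad (align 4); size 12, align 4
@0: version [12B, align 4] → 12
@12: flags [2B, align 2] → 14
@14: src [1B, align 1] → 15
+1 pad (align 4)
@16: magic [4B, align 4] → 20
@20: seq [4B, align 4] → 24
@24: ttl [8B, align 8] → 32
@32: checksum [8B, align 8] → 40
@40: payload_len [4B, align 4] → 44
@44: proto [1B, align 1] → 45
+1 pad (align 2)
@46: ack [2B, align 2] → 48

46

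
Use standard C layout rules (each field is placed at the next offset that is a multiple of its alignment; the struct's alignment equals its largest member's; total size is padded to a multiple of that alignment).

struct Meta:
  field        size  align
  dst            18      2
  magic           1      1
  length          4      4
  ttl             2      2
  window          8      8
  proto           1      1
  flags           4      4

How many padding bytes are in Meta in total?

0..18  dst  (18B, 2-aligned)
18..19  magic  (1B, 1-aligned)
19..20  -- padding (1B)
20..24  length  (4B, 4-aligned)
24..26  ttl  (2B, 2-aligned)
26..32  -- padding (6B)
32..40  window  (8B, 8-aligned)
40..41  proto  (1B, 1-aligned)
41..44  -- padding (3B)
44..48  flags  (4B, 4-aligned)
sizeof = 48, alignof = 8
data bytes 38, size 48 → padding 10

10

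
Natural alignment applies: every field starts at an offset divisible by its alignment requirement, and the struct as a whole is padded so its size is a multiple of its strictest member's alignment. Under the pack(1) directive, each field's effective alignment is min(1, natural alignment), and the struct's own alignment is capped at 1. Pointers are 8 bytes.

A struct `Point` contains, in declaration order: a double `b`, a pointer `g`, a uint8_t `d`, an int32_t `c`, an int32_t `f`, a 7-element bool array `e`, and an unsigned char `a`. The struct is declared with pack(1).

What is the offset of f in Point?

21

0..8  b  (8B, 1-aligned)
8..16  g  (8B, 1-aligned)
16..17  d  (1B, 1-aligned)
17..21  c  (4B, 1-aligned)
21..25  f  (4B, 1-aligned)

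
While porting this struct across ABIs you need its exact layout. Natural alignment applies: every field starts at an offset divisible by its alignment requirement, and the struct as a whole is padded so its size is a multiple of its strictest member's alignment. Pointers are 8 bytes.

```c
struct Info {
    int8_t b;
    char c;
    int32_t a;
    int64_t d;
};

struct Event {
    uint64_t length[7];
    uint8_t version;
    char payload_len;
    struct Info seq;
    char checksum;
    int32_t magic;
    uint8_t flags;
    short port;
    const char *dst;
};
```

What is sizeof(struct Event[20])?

Info: b at 0 (size 1, align 1) → ends 1; c at 1 (size 1, align 1) → ends 2; pad 2 to align 4 for a; a at 4 (size 4, align 4) → ends 8; d at 8 (size 8, align 8) → ends 16; total 16 bytes, alignment 8
length at 0 (size 56, align 8) → ends 56
version at 56 (size 1, align 1) → ends 57
payload_len at 57 (size 1, align 1) → ends 58
pad 6 to align 8 for seq
seq at 64 (size 16, align 8) → ends 80
checksum at 80 (size 1, align 1) → ends 81
pad 3 to align 4 for magic
magic at 84 (size 4, align 4) → ends 88
flags at 88 (size 1, align 1) → ends 89
pad 1 to align 2 for port
port at 90 (size 2, align 2) → ends 92
pad 4 to align 8 for dst
dst at 96 (size 8, align 8) → ends 104
total 104 bytes, alignment 8
array of 20: 20 × 104 = 2080

2080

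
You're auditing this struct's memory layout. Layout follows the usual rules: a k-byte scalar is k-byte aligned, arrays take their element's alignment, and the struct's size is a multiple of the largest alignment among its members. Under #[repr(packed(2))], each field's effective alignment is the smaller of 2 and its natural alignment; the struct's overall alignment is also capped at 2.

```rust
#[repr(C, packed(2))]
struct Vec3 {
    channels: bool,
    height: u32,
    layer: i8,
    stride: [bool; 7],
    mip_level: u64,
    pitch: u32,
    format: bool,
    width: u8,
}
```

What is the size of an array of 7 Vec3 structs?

196

0..1  channels  (1B, 1-aligned)
1..2  -- padding (1B)
2..6  height  (4B, 2-aligned)
6..7  layer  (1B, 1-aligned)
7..14  stride  (7B, 1-aligned)
14..22  mip_level  (8B, 2-aligned)
22..26  pitch  (4B, 2-aligned)
26..27  format  (1B, 1-aligned)
27..28  width  (1B, 1-aligned)
sizeof = 28, alignof = 2
array of 7: 7 × 28 = 196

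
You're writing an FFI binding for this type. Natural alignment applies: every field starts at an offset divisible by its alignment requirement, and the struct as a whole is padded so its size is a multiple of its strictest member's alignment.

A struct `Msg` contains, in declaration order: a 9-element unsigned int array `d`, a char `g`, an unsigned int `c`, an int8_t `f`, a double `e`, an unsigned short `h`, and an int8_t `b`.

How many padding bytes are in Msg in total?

d at 0 (size 36, align 4) → ends 36
g at 36 (size 1, align 1) → ends 37
pad 3 to align 4 for c
c at 40 (size 4, align 4) → ends 44
f at 44 (size 1, align 1) → ends 45
pad 3 to align 8 for e
e at 48 (size 8, align 8) → ends 56
h at 56 (size 2, align 2) → ends 58
b at 58 (size 1, align 1) → ends 59
tail pad 5 to reach multiple of 8
total 64 bytes, alignment 8
data bytes 53, size 64 → padding 11

11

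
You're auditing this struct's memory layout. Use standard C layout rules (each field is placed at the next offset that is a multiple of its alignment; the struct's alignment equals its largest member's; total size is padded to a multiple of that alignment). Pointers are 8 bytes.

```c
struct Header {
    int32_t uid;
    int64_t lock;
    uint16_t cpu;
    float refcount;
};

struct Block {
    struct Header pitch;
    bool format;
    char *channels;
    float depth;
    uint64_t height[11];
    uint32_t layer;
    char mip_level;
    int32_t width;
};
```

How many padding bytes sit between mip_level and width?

3

Header: @0: uid [4B, align 4] → 4; +4 pad (align 8); @8: lock [8B, align 8] → 16; @16: cpu [2B, align 2] → 18; +2 pad (align 4); @20: refcount [4B, align 4] → 24; size 24, align 8
@0: pitch [24B, align 8] → 24
@24: format [1B, align 1] → 25
+7 pad (align 8)
@32: channels [8B, align 8] → 40
@40: depth [4B, align 4] → 44
+4 pad (align 8)
@48: height [88B, align 8] → 136
@136: layer [4B, align 4] → 140
@140: mip_level [1B, align 1] → 141
+3 pad (align 4)
@144: width [4B, align 4] → 148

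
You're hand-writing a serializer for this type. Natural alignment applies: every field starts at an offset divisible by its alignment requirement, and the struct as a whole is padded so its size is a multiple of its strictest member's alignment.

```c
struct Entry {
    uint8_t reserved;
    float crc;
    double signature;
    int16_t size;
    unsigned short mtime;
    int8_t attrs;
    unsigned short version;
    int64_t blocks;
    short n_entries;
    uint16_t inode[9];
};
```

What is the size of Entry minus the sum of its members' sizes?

0..1  reserved  (1B, 1-aligned)
1..4  -- padding (3B)
4..8  crc  (4B, 4-aligned)
8..16  signature  (8B, 8-aligned)
16..18  size  (2B, 2-aligned)
18..20  mtime  (2B, 2-aligned)
20..21  attrs  (1B, 1-aligned)
21..22  -- padding (1B)
22..24  version  (2B, 2-aligned)
24..32  blocks  (8B, 8-aligned)
32..34  n_entries  (2B, 2-aligned)
34..52  inode  (18B, 2-aligned)
52..56  -- tail padding (4B)
sizeof = 56, alignof = 8
data bytes 48, size 56 → padding 8

8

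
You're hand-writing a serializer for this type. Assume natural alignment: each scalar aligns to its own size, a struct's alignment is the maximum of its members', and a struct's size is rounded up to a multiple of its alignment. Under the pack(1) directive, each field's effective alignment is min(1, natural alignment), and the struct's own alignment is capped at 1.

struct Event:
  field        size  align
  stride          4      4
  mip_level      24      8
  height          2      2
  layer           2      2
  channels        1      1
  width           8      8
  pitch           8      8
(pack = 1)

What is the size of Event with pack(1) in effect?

49

@0: stride [4B, align 1] → 4
@4: mip_level [24B, align 1] → 28
@28: height [2B, align 1] → 30
@30: layer [2B, align 1] → 32
@32: channels [1B, align 1] → 33
@33: width [8B, align 1] → 41
@41: pitch [8B, align 1] → 49
size 49, align 1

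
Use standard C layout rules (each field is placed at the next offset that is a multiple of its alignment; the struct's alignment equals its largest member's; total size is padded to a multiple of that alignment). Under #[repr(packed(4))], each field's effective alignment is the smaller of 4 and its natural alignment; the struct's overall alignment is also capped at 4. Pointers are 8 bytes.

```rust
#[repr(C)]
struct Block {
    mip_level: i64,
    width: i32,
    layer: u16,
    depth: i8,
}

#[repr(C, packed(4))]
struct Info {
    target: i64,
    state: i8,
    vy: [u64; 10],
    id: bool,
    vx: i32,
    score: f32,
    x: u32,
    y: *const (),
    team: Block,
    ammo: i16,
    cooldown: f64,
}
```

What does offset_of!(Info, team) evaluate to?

Block: @0: mip_level [8B, align 8] → 8; @8: width [4B, align 4] → 12; @12: layer [2B, align 2] → 14; @14: depth [1B, align 1] → 15; +1 tail pad (align 8); size 16, align 8
@0: target [8B, align 4] → 8
@8: state [1B, align 1] → 9
+3 pad (align 4)
@12: vy [80B, align 4] → 92
@92: id [1B, align 1] → 93
+3 pad (align 4)
@96: vx [4B, align 4] → 100
@100: score [4B, align 4] → 104
@104: x [4B, align 4] → 108
@108: y [8B, align 4] → 116
@116: team [16B, align 4] → 132

116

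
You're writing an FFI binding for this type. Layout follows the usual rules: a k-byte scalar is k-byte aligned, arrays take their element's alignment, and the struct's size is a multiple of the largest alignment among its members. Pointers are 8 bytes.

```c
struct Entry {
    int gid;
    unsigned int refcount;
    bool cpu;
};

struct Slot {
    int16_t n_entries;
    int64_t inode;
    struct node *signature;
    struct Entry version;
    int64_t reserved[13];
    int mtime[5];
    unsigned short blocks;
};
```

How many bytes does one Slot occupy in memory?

168

Entry: gid at 0 (size 4, align 4) → ends 4; refcount at 4 (size 4, align 4) → ends 8; cpu at 8 (size 1, align 1) → ends 9; tail pad 3 to reach multiple of 4; total 12 bytes, alignment 4
n_entries at 0 (size 2, align 2) → ends 2
pad 6 to align 8 for inode
inode at 8 (size 8, align 8) → ends 16
signature at 16 (size 8, align 8) → ends 24
version at 24 (size 12, align 4) → ends 36
pad 4 to align 8 for reserved
reserved at 40 (size 104, align 8) → ends 144
mtime at 144 (size 20, align 4) → ends 164
blocks at 164 (size 2, align 2) → ends 166
tail pad 2 to reach multiple of 8
total 168 bytes, alignment 8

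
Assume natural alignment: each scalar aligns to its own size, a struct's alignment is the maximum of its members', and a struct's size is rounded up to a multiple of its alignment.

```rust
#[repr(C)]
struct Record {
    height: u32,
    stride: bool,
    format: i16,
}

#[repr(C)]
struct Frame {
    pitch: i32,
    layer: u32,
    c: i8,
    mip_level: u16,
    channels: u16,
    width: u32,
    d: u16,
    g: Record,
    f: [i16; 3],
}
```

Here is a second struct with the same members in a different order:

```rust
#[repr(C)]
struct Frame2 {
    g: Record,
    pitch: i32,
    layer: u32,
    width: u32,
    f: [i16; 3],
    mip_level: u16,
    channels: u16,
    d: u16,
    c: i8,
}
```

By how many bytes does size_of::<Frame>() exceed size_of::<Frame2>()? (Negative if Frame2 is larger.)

Record: @0: height [4B, align 4] → 4; @4: stride [1B, align 1] → 5; +1 pad (align 2); @6: format [2B, align 2] → 8; size 8, align 4
@0: pitch [4B, align 4] → 4
@4: layer [4B, align 4] → 8
@8: c [1B, align 1] → 9
+1 pad (align 2)
@10: mip_level [2B, align 2] → 12
@12: channels [2B, align 2] → 14
+2 pad (align 4)
@16: width [4B, align 4] → 20
@20: d [2B, align 2] → 22
+2 pad (align 4)
@24: g [8B, align 4] → 32
@32: f [6B, align 2] → 38
+2 tail pad (align 4)
size 40, align 4
— Frame2 —
@0: g [8B, align 4] → 8
@8: pitch [4B, align 4] → 12
@12: layer [4B, align 4] → 16
@16: width [4B, align 4] → 20
@20: f [6B, align 2] → 26
@26: mip_level [2B, align 2] → 28
@28: channels [2B, align 2] → 30
@30: d [2B, align 2] → 32
@32: c [1B, align 1] → 33
+3 tail pad (align 4)
size 36, align 4
40 − 36 = 4

4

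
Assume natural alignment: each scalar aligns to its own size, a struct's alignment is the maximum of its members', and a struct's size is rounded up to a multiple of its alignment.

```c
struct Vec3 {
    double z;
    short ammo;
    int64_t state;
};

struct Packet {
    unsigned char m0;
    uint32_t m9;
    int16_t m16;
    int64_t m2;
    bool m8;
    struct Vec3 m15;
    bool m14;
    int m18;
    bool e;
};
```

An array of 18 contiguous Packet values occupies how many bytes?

Vec3: z at 0 (size 8, align 8) → ends 8; ammo at 8 (size 2, align 2) → ends 10; pad 6 to align 8 for state; state at 16 (size 8, align 8) → ends 24; total 24 bytes, alignment 8
m0 at 0 (size 1, align 1) → ends 1
pad 3 to align 4 for m9
m9 at 4 (size 4, align 4) → ends 8
m16 at 8 (size 2, align 2) → ends 10
pad 6 to align 8 for m2
m2 at 16 (size 8, align 8) → ends 24
m8 at 24 (size 1, align 1) → ends 25
pad 7 to align 8 for m15
m15 at 32 (size 24, align 8) → ends 56
m14 at 56 (size 1, align 1) → ends 57
pad 3 to align 4 for m18
m18 at 60 (size 4, align 4) → ends 64
e at 64 (size 1, align 1) → ends 65
tail pad 7 to reach multiple of 8
total 72 bytes, alignment 8
array of 18: 18 × 72 = 1296

1296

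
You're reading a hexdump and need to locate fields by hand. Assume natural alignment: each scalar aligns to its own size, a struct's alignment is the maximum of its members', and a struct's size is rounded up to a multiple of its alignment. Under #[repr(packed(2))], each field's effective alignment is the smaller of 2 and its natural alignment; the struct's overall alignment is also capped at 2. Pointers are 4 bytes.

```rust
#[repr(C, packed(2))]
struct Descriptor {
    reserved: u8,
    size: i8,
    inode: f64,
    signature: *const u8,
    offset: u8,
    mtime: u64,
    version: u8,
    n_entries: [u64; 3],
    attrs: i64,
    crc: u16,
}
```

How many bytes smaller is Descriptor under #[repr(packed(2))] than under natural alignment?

natural layout:
  0..1  reserved  (1B, 1-aligned)
  1..2  size  (1B, 1-aligned)
  2..8  -- padding (6B)
  8..16  inode  (8B, 8-aligned)
  16..20  signature  (4B, 4-aligned)
  20..21  offset  (1B, 1-aligned)
  21..24  -- padding (3B)
  24..32  mtime  (8B, 8-aligned)
  32..33  version  (1B, 1-aligned)
  33..40  -- padding (7B)
  40..64  n_entries  (24B, 8-aligned)
  64..72  attrs  (8B, 8-aligned)
  72..74  crc  (2B, 2-aligned)
  74..80  -- tail padding (6B)
  sizeof = 80, alignof = 8
packed(2) layout:
  0..1  reserved  (1B, 1-aligned)
  1..2  size  (1B, 1-aligned)
  2..10  inode  (8B, 2-aligned)
  10..14  signature  (4B, 2-aligned)
  14..15  offset  (1B, 1-aligned)
  15..16  -- padding (1B)
  16..24  mtime  (8B, 2-aligned)
  24..25  version  (1B, 1-aligned)
  25..26  -- padding (1B)
  26..50  n_entries  (24B, 2-aligned)
  50..58  attrs  (8B, 2-aligned)
  58..60  crc  (2B, 2-aligned)
  sizeof = 60, alignof = 2
80 − 60 = 20

20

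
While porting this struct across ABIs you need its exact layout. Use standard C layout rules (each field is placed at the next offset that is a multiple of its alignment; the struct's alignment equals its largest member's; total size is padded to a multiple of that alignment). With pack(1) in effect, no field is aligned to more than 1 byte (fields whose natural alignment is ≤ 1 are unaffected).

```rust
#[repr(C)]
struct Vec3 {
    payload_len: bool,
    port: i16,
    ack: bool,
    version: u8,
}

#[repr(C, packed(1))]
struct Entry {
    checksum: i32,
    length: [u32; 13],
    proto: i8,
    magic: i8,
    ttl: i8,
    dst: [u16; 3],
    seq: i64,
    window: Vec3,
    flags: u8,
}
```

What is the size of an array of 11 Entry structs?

Vec3: @0: payload_len [1B, align 1] → 1; +1 pad (align 2); @2: port [2B, align 2] → 4; @4: ack [1B, align 1] → 5; @5: version [1B, align 1] → 6; size 6, align 2
@0: checksum [4B, align 1] → 4
@4: length [52B, align 1] → 56
@56: proto [1B, align 1] → 57
@57: magic [1B, align 1] → 58
@58: ttl [1B, align 1] → 59
@59: dst [6B, align 1] → 65
@65: seq [8B, align 1] → 73
@73: window [6B, align 1] → 79
@79: flags [1B, align 1] → 80
size 80, align 1
array of 11: 11 × 80 = 880

880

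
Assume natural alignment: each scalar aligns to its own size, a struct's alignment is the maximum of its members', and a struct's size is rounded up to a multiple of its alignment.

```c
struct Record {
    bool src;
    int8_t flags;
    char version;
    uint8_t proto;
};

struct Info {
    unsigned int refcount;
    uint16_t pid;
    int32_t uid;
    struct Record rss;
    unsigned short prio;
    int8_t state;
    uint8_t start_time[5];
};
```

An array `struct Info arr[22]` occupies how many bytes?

528

Record: src at 0 (size 1, align 1) → ends 1; flags at 1 (size 1, align 1) → ends 2; version at 2 (size 1, align 1) → ends 3; proto at 3 (size 1, align 1) → ends 4; total 4 bytes, alignment 1
refcount at 0 (size 4, align 4) → ends 4
pid at 4 (size 2, align 2) → ends 6
pad 2 to align 4 for uid
uid at 8 (size 4, align 4) → ends 12
rss at 12 (size 4, align 1) → ends 16
prio at 16 (size 2, align 2) → ends 18
state at 18 (size 1, align 1) → ends 19
start_time at 19 (size 5, align 1) → ends 24
total 24 bytes, alignment 4
array of 22: 22 × 24 = 528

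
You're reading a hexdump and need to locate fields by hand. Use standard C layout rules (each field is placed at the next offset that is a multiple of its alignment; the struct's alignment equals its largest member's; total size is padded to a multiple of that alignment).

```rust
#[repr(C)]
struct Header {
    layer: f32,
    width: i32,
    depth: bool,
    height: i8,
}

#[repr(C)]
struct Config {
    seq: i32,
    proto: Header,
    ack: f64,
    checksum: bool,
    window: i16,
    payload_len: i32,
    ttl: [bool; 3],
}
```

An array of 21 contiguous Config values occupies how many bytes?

840

Header: @0: layer [4B, align 4] → 4; @4: width [4B, align 4] → 8; @8: depth [1B, align 1] → 9; @9: height [1B, align 1] → 10; +2 tail pad (align 4); size 12, align 4
@0: seq [4B, align 4] → 4
@4: proto [12B, align 4] → 16
@16: ack [8B, align 8] → 24
@24: checksum [1B, align 1] → 25
+1 pad (align 2)
@26: window [2B, align 2] → 28
@28: payload_len [4B, align 4] → 32
@32: ttl [3B, align 1] → 35
+5 tail pad (align 8)
size 40, align 8
array of 21: 21 × 40 = 840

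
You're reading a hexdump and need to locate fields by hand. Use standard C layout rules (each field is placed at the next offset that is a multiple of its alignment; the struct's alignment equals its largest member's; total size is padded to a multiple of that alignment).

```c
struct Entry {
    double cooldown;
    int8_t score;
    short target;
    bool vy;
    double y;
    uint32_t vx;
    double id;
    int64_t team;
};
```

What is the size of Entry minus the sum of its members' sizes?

8

0..8  cooldown  (8B, 8-aligned)
8..9  score  (1B, 1-aligned)
9..10  -- padding (1B)
10..12  target  (2B, 2-aligned)
12..13  vy  (1B, 1-aligned)
13..16  -- padding (3B)
16..24  y  (8B, 8-aligned)
24..28  vx  (4B, 4-aligned)
28..32  -- padding (4B)
32..40  id  (8B, 8-aligned)
40..48  team  (8B, 8-aligned)
sizeof = 48, alignof = 8
data bytes 40, size 48 → padding 8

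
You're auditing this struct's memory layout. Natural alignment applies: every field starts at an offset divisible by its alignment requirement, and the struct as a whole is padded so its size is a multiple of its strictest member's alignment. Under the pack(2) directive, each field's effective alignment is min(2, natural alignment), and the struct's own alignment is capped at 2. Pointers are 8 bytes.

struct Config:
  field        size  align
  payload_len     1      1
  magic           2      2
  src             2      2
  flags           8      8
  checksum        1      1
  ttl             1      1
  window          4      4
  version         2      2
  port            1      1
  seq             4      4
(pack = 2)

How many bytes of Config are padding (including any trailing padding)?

2

0..1  payload_len  (1B, 1-aligned)
1..2  -- padding (1B)
2..4  magic  (2B, 2-aligned)
4..6  src  (2B, 2-aligned)
6..14  flags  (8B, 2-aligned)
14..15  checksum  (1B, 1-aligned)
15..16  ttl  (1B, 1-aligned)
16..20  window  (4B, 2-aligned)
20..22  version  (2B, 2-aligned)
22..23  port  (1B, 1-aligned)
23..24  -- padding (1B)
24..28  seq  (4B, 2-aligned)
sizeof = 28, alignof = 2
data bytes 26, size 28 → padding 2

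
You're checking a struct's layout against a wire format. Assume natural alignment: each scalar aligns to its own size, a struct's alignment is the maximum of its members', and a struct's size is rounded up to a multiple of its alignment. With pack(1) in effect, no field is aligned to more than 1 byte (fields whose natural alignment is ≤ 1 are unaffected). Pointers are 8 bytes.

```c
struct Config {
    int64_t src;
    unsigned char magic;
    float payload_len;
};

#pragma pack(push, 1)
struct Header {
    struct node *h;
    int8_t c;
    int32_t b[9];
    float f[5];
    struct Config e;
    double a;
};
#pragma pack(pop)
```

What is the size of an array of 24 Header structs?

Config: src at 0 (size 8, align 8) → ends 8; magic at 8 (size 1, align 1) → ends 9; pad 3 to align 4 for payload_len; payload_len at 12 (size 4, align 4) → ends 16; total 16 bytes, alignment 8
h at 0 (size 8, align 1) → ends 8
c at 8 (size 1, align 1) → ends 9
b at 9 (size 36, align 1) → ends 45
f at 45 (size 20, align 1) → ends 65
e at 65 (size 16, align 1) → ends 81
a at 81 (size 8, align 1) → ends 89
total 89 bytes, alignment 1
array of 24: 24 × 89 = 2136

2136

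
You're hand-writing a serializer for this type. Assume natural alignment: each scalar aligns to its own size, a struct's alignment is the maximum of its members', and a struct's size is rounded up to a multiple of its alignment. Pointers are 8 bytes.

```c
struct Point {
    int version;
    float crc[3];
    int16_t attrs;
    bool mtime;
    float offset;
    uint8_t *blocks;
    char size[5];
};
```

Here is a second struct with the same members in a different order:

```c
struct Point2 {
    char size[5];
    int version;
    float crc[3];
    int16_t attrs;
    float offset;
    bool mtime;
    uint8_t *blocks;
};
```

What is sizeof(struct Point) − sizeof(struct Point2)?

0..4  version  (4B, 4-aligned)
4..16  crc  (12B, 4-aligned)
16..18  attrs  (2B, 2-aligned)
18..19  mtime  (1B, 1-aligned)
19..20  -- padding (1B)
20..24  offset  (4B, 4-aligned)
24..32  blocks  (8B, 8-aligned)
32..37  size  (5B, 1-aligned)
37..40  -- tail padding (3B)
sizeof = 40, alignof = 8
— Point2 —
0..5  size  (5B, 1-aligned)
5..8  -- padding (3B)
8..12  version  (4B, 4-aligned)
12..24  crc  (12B, 4-aligned)
24..26  attrs  (2B, 2-aligned)
26..28  -- padding (2B)
28..32  offset  (4B, 4-aligned)
32..33  mtime  (1B, 1-aligned)
33..40  -- padding (7B)
40..48  blocks  (8B, 8-aligned)
sizeof = 48, alignof = 8
40 − 48 = -8

-8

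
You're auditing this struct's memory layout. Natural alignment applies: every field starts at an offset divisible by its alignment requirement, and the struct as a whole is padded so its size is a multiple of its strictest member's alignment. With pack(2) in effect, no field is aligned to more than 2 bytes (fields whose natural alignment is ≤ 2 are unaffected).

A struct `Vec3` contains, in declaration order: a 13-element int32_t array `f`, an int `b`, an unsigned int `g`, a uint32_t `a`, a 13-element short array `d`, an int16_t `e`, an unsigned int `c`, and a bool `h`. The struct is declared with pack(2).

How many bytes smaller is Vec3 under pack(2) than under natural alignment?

natural layout:
  @0: f [52B, align 4] → 52
  @52: b [4B, align 4] → 56
  @56: g [4B, align 4] → 60
  @60: a [4B, align 4] → 64
  @64: d [26B, align 2] → 90
  @90: e [2B, align 2] → 92
  @92: c [4B, align 4] → 96
  @96: h [1B, align 1] → 97
  +3 tail pad (align 4)
  size 100, align 4
packed(2) layout:
  @0: f [52B, align 2] → 52
  @52: b [4B, align 2] → 56
  @56: g [4B, align 2] → 60
  @60: a [4B, align 2] → 64
  @64: d [26B, align 2] → 90
  @90: e [2B, align 2] → 92
  @92: c [4B, align 2] → 96
  @96: h [1B, align 1] → 97
  +1 tail pad (align 2)
  size 98, align 2
100 − 98 = 2

2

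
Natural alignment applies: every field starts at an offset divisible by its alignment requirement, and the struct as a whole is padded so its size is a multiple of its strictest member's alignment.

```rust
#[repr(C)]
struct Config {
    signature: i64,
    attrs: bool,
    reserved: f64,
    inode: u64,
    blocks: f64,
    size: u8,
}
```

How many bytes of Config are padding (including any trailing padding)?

14

signature at 0 (size 8, align 8) → ends 8
attrs at 8 (size 1, align 1) → ends 9
pad 7 to align 8 for reserved
reserved at 16 (size 8, align 8) → ends 24
inode at 24 (size 8, align 8) → ends 32
blocks at 32 (size 8, align 8) → ends 40
size at 40 (size 1, align 1) → ends 41
tail pad 7 to reach multiple of 8
total 48 bytes, alignment 8
data bytes 34, size 48 → padding 14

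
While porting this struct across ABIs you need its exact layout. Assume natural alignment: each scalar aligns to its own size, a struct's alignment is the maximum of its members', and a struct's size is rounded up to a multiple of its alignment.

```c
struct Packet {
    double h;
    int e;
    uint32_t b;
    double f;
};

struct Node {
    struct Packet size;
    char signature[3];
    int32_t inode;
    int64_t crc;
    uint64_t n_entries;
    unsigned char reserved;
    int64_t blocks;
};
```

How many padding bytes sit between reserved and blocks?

7

Packet: 0..8  h  (8B, 8-aligned); 8..12  e  (4B, 4-aligned); 12..16  b  (4B, 4-aligned); 16..24  f  (8B, 8-aligned); sizeof = 24, alignof = 8
0..24  size  (24B, 8-aligned)
24..27  signature  (3B, 1-aligned)
27..28  -- padding (1B)
28..32  inode  (4B, 4-aligned)
32..40  crc  (8B, 8-aligned)
40..48  n_entries  (8B, 8-aligned)
48..49  reserved  (1B, 1-aligned)
49..56  -- padding (7B)
56..64  blocks  (8B, 8-aligned)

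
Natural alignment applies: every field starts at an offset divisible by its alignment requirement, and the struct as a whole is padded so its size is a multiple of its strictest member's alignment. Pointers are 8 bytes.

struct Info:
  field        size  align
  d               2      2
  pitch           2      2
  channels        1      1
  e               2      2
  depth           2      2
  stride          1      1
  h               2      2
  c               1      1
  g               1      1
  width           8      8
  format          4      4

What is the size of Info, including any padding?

0..2  d  (2B, 2-aligned)
2..4  pitch  (2B, 2-aligned)
4..5  channels  (1B, 1-aligned)
5..6  -- padding (1B)
6..8  e  (2B, 2-aligned)
8..10  depth  (2B, 2-aligned)
10..11  stride  (1B, 1-aligned)
11..12  -- padding (1B)
12..14  h  (2B, 2-aligned)
14..15  c  (1B, 1-aligned)
15..16  g  (1B, 1-aligned)
16..24  width  (8B, 8-aligned)
24..28  format  (4B, 4-aligned)
28..32  -- tail padding (4B)
sizeof = 32, alignof = 8

32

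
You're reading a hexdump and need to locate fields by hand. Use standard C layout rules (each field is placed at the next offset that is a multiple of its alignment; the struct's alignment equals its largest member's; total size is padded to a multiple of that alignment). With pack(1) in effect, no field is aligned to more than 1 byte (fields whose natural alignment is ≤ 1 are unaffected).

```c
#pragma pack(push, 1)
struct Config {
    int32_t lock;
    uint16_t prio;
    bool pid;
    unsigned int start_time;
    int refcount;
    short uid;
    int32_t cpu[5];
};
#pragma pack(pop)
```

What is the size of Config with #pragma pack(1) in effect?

37

0..4  lock  (4B, 1-aligned)
4..6  prio  (2B, 1-aligned)
6..7  pid  (1B, 1-aligned)
7..11  start_time  (4B, 1-aligned)
11..15  refcount  (4B, 1-aligned)
15..17  uid  (2B, 1-aligned)
17..37  cpu  (20B, 1-aligned)
sizeof = 37, alignof = 1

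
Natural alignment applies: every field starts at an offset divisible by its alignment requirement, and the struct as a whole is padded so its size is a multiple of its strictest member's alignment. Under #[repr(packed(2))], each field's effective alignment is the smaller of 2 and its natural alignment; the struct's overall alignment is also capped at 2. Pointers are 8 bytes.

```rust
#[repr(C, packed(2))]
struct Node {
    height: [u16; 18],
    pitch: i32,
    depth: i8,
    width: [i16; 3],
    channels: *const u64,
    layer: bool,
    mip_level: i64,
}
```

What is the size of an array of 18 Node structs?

0..36  height  (36B, 2-aligned)
36..40  pitch  (4B, 2-aligned)
40..41  depth  (1B, 1-aligned)
41..42  -- padding (1B)
42..48  width  (6B, 2-aligned)
48..56  channels  (8B, 2-aligned)
56..57  layer  (1B, 1-aligned)
57..58  -- padding (1B)
58..66  mip_level  (8B, 2-aligned)
sizeof = 66, alignof = 2
array of 18: 18 × 66 = 1188

1188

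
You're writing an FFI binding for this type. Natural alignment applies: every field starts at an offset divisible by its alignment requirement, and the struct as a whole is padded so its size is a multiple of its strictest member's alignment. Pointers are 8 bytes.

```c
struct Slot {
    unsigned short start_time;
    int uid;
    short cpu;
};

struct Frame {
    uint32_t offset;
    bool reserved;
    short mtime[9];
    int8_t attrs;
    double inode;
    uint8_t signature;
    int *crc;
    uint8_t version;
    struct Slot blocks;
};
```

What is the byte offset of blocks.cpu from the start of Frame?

68

Slot: @0: start_time [2B, align 2] → 2; +2 pad (align 4); @4: uid [4B, align 4] → 8; @8: cpu [2B, align 2] → 10; +2 tail pad (align 4); size 12, align 4
@0: offset [4B, align 4] → 4
@4: reserved [1B, align 1] → 5
+1 pad (align 2)
@6: mtime [18B, align 2] → 24
@24: attrs [1B, align 1] → 25
+7 pad (align 8)
@32: inode [8B, align 8] → 40
@40: signature [1B, align 1] → 41
+7 pad (align 8)
@48: crc [8B, align 8] → 56
@56: version [1B, align 1] → 57
+3 pad (align 4)
@60: blocks [12B, align 4] → 72
within Slot: cpu at 8
60 + 8 = 68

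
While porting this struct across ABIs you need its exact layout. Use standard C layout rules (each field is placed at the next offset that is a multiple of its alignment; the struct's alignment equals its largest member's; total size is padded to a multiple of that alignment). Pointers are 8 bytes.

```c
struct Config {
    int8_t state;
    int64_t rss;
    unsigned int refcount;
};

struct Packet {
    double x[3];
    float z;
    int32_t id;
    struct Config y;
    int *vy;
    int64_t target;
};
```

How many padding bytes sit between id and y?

0

Config: state at 0 (size 1, align 1) → ends 1; pad 7 to align 8 for rss; rss at 8 (size 8, align 8) → ends 16; refcount at 16 (size 4, align 4) → ends 20; tail pad 4 to reach multiple of 8; total 24 bytes, alignment 8
x at 0 (size 24, align 8) → ends 24
z at 24 (size 4, align 4) → ends 28
id at 28 (size 4, align 4) → ends 32
y at 32 (size 24, align 8) → ends 56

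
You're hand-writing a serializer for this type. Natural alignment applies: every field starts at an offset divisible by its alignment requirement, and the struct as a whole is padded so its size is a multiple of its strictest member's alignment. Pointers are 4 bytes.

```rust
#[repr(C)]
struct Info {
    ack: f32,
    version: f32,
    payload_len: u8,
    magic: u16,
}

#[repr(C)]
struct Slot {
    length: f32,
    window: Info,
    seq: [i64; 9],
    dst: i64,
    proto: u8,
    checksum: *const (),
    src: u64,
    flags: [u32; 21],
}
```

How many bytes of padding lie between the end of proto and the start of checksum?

Info: 0..4  ack  (4B, 4-aligned); 4..8  version  (4B, 4-aligned); 8..9  payload_len  (1B, 1-aligned); 9..10  -- padding (1B); 10..12  magic  (2B, 2-aligned); sizeof = 12, alignof = 4
0..4  length  (4B, 4-aligned)
4..16  window  (12B, 4-aligned)
16..88  seq  (72B, 8-aligned)
88..96  dst  (8B, 8-aligned)
96..97  proto  (1B, 1-aligned)
97..100  -- padding (3B)
100..104  checksum  (4B, 4-aligned)

3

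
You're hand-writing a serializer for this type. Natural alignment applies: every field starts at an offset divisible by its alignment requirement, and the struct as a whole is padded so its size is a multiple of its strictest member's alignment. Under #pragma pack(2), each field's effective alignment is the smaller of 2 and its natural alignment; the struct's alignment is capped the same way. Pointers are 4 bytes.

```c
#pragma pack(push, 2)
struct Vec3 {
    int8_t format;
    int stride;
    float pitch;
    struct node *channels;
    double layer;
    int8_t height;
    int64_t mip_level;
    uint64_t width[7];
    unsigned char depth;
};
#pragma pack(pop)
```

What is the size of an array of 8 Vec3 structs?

format at 0 (size 1, align 1) → ends 1
pad 1 to align 2 for stride
stride at 2 (size 4, align 2) → ends 6
pitch at 6 (size 4, align 2) → ends 10
channels at 10 (size 4, align 2) → ends 14
layer at 14 (size 8, align 2) → ends 22
height at 22 (size 1, align 1) → ends 23
pad 1 to align 2 for mip_level
mip_level at 24 (size 8, align 2) → ends 32
width at 32 (size 56, align 2) → ends 88
depth at 88 (size 1, align 1) → ends 89
tail pad 1 to reach multiple of 2
total 90 bytes, alignment 2
array of 8: 8 × 90 = 720

720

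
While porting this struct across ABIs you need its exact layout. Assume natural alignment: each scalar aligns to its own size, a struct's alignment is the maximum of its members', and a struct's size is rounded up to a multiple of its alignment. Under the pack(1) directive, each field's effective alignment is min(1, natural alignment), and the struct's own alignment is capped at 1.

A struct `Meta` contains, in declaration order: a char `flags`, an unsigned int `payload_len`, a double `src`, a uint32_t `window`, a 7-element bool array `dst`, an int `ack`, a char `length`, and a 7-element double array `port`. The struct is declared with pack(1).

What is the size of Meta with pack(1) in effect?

flags at 0 (size 1, align 1) → ends 1
payload_len at 1 (size 4, align 1) → ends 5
src at 5 (size 8, align 1) → ends 13
window at 13 (size 4, align 1) → ends 17
dst at 17 (size 7, align 1) → ends 24
ack at 24 (size 4, align 1) → ends 28
length at 28 (size 1, align 1) → ends 29
port at 29 (size 56, align 1) → ends 85
total 85 bytes, alignment 1

85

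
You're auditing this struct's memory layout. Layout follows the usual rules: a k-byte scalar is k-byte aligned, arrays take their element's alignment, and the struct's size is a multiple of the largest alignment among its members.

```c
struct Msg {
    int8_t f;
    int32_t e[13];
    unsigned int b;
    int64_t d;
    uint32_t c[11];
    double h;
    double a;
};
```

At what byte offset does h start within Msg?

@0: f [1B, align 1] → 1
+3 pad (align 4)
@4: e [52B, align 4] → 56
@56: b [4B, align 4] → 60
+4 pad (align 8)
@64: d [8B, align 8] → 72
@72: c [44B, align 4] → 116
+4 pad (align 8)
@120: h [8B, align 8] → 128

120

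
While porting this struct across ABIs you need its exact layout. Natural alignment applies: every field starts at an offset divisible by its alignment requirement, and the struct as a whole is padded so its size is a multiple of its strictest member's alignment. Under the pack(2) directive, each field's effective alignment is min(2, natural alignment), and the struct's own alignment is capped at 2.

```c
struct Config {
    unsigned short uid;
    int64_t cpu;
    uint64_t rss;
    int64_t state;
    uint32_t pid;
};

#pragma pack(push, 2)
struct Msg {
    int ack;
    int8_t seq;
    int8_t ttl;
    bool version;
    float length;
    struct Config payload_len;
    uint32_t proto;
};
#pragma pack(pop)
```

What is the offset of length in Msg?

Config: uid at 0 (size 2, align 2) → ends 2; pad 6 to align 8 for cpu; cpu at 8 (size 8, align 8) → ends 16; rss at 16 (size 8, align 8) → ends 24; state at 24 (size 8, align 8) → ends 32; pid at 32 (size 4, align 4) → ends 36; tail pad 4 to reach multiple of 8; total 40 bytes, alignment 8
ack at 0 (size 4, align 2) → ends 4
seq at 4 (size 1, align 1) → ends 5
ttl at 5 (size 1, align 1) → ends 6
version at 6 (size 1, align 1) → ends 7
pad 1 to align 2 for length
length at 8 (size 4, align 2) → ends 12

8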